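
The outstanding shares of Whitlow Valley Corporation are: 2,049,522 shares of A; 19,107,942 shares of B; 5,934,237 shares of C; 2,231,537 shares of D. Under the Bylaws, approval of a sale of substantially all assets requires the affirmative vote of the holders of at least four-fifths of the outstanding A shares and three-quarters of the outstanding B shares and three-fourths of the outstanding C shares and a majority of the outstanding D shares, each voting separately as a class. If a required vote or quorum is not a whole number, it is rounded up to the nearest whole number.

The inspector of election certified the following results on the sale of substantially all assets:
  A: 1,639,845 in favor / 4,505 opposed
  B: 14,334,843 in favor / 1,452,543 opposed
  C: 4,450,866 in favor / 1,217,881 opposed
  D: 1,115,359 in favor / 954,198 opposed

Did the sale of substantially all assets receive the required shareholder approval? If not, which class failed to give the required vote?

Not approved — the D shares did not give the required vote.

A: 4/5 of 2049522 = 1639617.60, rounded up to 1639618; 1,639,618 required, 1,639,845 in favor — approved.
B: 3/4 of 19107942 = 14330956.50, rounded up to 14330957; 14,330,957 required, 14,334,843 in favor — approved.
C: 3/4 of 5934237 = 4450677.75, rounded up to 4450678; 4,450,678 required, 4,450,866 in favor — approved.
D: a majority of 2231537 is 1115769; 1,115,769 required, 1,115,359 in favor — not approved.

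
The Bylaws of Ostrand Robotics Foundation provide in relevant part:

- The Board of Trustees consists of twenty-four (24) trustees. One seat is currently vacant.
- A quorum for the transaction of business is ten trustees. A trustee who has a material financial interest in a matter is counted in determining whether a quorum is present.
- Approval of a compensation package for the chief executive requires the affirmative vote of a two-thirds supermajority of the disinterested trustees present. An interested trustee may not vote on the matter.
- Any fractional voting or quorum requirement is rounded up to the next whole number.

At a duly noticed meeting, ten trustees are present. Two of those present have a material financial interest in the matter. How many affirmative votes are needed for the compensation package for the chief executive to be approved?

The compensation package for the chief executive requires two-thirds of the disinterested trustees present (10 − 2 = 8).
2/3 of 8 = 5.33, rounded up to 6.

6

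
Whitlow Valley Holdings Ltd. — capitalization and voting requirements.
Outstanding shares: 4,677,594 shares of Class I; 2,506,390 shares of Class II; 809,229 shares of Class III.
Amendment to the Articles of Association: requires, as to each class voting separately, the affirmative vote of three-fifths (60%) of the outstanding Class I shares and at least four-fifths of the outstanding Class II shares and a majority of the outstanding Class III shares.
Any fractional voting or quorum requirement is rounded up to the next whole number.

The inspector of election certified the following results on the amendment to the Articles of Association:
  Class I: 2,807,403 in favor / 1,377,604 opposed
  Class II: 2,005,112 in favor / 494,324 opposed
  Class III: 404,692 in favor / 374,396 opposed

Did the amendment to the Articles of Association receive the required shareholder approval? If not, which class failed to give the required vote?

Class I: 3/5 of 4677594 = 2806556.40, rounded up to 2806557; 2,806,557 required, 2,807,403 in favor — approved.
Class II: 4/5 of 2506390 = 2005112; 2,005,112 required, 2,005,112 in favor — approved.
Class III: a majority of 809229 is 404615; 404,615 required, 404,692 in favor — approved.

Approved — every class gave the required vote.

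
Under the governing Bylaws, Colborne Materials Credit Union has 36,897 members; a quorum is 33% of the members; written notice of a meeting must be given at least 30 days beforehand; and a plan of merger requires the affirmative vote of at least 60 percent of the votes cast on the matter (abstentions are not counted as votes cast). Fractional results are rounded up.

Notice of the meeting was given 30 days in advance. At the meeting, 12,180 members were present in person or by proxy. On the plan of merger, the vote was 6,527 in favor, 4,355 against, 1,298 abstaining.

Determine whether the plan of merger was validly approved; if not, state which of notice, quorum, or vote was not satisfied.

Invalid — vote requirement not satisfied.

Notice: 30 days given; 30 required. Satisfied.
Quorum: 33% of 36,897 = 12,176.01, rounded up to 12,177; 12,180 present. Satisfied.
Vote: requires three-fifths of the votes cast (12,180 − 1,298 abstaining = 10,882); 3/5 of 10882 = 6529.20, rounded up to 6530, so 6,530 needed; 6,527 in favor. Not satisfied.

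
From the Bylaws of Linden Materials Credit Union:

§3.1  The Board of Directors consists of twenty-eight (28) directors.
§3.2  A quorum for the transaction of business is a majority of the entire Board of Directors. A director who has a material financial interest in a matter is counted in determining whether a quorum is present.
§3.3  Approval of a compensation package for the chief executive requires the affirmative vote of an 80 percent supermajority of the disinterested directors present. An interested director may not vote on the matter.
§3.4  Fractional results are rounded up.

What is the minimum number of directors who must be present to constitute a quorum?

A majority of 28 is 15.

15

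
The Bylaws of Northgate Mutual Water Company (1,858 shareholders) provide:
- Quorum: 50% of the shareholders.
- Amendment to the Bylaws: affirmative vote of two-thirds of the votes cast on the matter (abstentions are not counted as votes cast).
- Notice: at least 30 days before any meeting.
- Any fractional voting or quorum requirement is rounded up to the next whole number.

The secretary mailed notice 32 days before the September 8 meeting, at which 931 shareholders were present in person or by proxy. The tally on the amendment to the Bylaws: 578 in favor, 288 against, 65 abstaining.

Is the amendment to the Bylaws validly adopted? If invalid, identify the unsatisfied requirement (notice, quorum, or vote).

Notice: 32 days given; 30 required. Satisfied.
Quorum: 50% of 1,858 = 929; 931 present. Satisfied.
Vote: requires two-thirds of the votes cast (931 − 65 abstaining = 866); 2/3 of 866 = 577.33, rounded up to 578, so 578 needed; 578 in favor. Satisfied.

Valid — all requirements satisfied.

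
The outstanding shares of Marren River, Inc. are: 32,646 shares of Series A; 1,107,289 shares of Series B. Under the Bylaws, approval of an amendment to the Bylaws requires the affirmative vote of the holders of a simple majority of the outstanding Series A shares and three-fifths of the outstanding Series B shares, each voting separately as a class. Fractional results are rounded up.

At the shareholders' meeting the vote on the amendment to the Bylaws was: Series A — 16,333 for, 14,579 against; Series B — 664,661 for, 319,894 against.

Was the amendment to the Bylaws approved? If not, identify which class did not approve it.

Series A: a majority of 32646 is 16324; 16,324 required, 16,333 in favor — approved.
Series B: 3/5 of 1107289 = 664373.40, rounded up to 664374; 664,374 required, 664,661 in favor — approved.

Approved — every class gave the required vote.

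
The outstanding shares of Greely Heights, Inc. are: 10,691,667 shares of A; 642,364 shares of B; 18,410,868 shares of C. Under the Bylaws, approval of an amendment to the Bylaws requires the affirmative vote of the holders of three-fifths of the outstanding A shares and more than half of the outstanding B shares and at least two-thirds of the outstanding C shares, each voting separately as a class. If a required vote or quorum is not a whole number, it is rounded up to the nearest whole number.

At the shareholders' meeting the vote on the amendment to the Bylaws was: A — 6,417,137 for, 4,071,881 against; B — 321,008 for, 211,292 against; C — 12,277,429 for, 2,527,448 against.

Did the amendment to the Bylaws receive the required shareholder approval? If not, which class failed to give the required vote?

A: 3/5 of 10691667 = 6415000.20, rounded up to 6415001; 6,415,001 required, 6,417,137 in favor — approved.
B: a majority of 642364 is 321183; 321,183 required, 321,008 in favor — not approved.
C: 2/3 of 18410868 = 12273912; 12,273,912 required, 12,277,429 in favor — approved.

Not approved — the B shares did not give the required vote.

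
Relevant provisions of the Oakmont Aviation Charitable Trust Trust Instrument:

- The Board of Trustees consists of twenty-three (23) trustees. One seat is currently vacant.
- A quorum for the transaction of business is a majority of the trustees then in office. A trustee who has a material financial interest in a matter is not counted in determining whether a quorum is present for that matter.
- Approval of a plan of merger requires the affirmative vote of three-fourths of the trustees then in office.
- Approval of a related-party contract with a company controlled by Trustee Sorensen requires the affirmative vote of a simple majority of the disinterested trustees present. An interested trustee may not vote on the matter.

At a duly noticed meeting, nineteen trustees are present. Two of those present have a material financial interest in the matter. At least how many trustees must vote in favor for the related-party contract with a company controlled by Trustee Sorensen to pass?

The related-party contract with a company controlled by Trustee Sorensen requires a majority of the disinterested trustees present (19 − 2 = 17).
A majority of 17 is 9.

9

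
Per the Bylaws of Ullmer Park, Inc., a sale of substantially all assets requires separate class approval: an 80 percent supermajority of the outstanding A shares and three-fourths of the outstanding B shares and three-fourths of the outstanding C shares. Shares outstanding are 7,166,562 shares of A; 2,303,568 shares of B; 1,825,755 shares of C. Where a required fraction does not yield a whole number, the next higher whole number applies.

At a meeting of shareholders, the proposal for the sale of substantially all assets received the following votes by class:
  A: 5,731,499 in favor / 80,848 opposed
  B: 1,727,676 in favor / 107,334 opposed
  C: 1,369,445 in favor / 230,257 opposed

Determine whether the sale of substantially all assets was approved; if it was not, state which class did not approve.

Not approved — the A shares did not give the required vote.

A: 4/5 of 7166562 = 5733249.60, rounded up to 5733250; 5,733,250 required, 5,731,499 in favor — not approved.
B: 3/4 of 2303568 = 1727676; 1,727,676 required, 1,727,676 in favor — approved.
C: 3/4 of 1825755 = 1369316.25, rounded up to 1369317; 1,369,317 required, 1,369,445 in favor — approved.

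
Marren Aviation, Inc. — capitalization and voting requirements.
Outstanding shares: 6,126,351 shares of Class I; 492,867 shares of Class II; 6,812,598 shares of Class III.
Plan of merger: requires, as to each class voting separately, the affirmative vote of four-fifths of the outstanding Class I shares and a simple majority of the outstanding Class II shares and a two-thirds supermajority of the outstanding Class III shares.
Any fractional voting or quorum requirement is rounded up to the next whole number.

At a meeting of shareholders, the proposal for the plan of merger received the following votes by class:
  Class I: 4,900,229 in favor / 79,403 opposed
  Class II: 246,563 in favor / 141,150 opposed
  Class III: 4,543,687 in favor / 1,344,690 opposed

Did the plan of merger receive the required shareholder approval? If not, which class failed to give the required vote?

Not approved — the Class I shares did not give the required vote.

Class I: 4/5 of 6126351 = 4901080.80, rounded up to 4901081; 4,901,081 required, 4,900,229 in favor — not approved.
Class II: a majority of 492867 is 246434; 246,434 required, 246,563 in favor — approved.
Class III: 2/3 of 6812598 = 4541732; 4,541,732 required, 4,543,687 in favor — approved.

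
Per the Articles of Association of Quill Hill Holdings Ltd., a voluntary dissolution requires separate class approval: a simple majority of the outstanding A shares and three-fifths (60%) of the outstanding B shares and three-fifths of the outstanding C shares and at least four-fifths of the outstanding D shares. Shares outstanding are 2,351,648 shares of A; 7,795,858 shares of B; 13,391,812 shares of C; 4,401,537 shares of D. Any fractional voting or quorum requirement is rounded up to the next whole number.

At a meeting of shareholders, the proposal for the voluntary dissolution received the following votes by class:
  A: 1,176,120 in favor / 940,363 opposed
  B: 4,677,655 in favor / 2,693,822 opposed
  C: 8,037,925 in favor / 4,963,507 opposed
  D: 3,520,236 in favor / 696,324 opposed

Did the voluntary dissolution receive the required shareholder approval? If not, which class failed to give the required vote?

Not approved — the D shares did not give the required vote.

A: a majority of 2351648 is 1175825; 1,175,825 required, 1,176,120 in favor — approved.
B: 3/5 of 7795858 = 4677514.80, rounded up to 4677515; 4,677,515 required, 4,677,655 in favor — approved.
C: 3/5 of 13391812 = 8035087.20, rounded up to 8035088; 8,035,088 required, 8,037,925 in favor — approved.
D: 4/5 of 4401537 = 3521229.60, rounded up to 3521230; 3,521,230 required, 3,520,236 in favor — not approved.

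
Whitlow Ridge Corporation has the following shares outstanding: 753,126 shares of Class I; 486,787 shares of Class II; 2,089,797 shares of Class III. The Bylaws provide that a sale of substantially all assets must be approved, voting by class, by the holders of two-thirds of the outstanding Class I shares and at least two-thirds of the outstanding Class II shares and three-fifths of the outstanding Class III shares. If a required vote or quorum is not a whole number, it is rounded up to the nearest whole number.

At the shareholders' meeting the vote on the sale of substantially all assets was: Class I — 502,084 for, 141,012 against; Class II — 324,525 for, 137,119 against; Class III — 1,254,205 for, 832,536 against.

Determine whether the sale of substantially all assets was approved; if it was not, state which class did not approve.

Approved — every class gave the required vote.

Class I: 2/3 of 753126 = 502084; 502,084 required, 502,084 in favor — approved.
Class II: 2/3 of 486787 = 324524.67, rounded up to 324525; 324,525 required, 324,525 in favor — approved.
Class III: 3/5 of 2089797 = 1253878.20, rounded up to 1253879; 1,253,879 required, 1,254,205 in favor — approved.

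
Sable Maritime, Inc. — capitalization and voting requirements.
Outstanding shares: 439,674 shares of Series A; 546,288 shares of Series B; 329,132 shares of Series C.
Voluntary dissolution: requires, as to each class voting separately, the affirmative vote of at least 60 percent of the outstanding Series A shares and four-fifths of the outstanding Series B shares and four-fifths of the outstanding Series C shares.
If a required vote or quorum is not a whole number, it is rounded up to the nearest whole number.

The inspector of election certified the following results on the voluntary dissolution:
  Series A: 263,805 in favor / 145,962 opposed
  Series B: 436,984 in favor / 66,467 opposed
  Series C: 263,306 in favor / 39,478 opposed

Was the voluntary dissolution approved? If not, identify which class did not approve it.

Series A: 3/5 of 439674 = 263804.40, rounded up to 263805; 263,805 required, 263,805 in favor — approved.
Series B: 4/5 of 546288 = 437030.40, rounded up to 437031; 437,031 required, 436,984 in favor — not approved.
Series C: 4/5 of 329132 = 263305.60, rounded up to 263306; 263,306 required, 263,306 in favor — approved.

Not approved — the Series B shares did not give the required vote.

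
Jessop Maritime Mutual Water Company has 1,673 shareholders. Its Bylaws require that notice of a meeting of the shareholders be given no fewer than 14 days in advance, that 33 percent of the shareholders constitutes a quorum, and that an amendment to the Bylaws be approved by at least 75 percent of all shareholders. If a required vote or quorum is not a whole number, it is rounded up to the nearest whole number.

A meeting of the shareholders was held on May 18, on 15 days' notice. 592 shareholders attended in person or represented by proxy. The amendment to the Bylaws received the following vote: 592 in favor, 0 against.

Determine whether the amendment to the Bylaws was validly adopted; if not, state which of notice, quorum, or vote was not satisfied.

Invalid — vote requirement not satisfied.

Notice: 15 days given; 14 required. Satisfied.
Quorum: 33% of 1,673 = 552.09, rounded up to 553; 592 present. Satisfied.
Vote: requires three-fourths of all shareholders (1,673); 3/4 of 1673 = 1254.75, rounded up to 1255, so 1,255 needed; 592 in favor. Not satisfied.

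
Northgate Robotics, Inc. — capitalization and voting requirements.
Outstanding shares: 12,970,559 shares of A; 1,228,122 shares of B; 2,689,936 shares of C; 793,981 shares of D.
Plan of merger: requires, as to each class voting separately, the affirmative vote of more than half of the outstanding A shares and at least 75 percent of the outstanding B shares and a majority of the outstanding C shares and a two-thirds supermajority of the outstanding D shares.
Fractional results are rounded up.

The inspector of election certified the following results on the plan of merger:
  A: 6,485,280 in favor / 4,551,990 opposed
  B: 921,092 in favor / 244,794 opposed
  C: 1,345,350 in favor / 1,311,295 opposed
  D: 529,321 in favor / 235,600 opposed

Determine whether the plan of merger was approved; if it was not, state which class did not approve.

Approved — every class gave the required vote.

A: a majority of 12970559 is 6485280; 6,485,280 required, 6,485,280 in favor — approved.
B: 3/4 of 1228122 = 921091.50, rounded up to 921092; 921,092 required, 921,092 in favor — approved.
C: a majority of 2689936 is 1344969; 1,344,969 required, 1,345,350 in favor — approved.
D: 2/3 of 793981 = 529320.67, rounded up to 529321; 529,321 required, 529,321 in favor — approved.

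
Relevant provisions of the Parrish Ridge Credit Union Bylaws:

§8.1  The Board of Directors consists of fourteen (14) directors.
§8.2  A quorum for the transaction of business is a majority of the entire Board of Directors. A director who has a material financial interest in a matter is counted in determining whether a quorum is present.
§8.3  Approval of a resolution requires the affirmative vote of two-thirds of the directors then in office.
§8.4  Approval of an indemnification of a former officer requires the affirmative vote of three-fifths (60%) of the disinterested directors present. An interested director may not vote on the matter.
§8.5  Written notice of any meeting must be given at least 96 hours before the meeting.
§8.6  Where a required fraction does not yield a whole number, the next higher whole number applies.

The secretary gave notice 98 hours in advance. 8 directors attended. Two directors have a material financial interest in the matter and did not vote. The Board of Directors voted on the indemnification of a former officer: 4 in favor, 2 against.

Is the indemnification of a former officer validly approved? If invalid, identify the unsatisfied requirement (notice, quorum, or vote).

Notice: 98 hours given; 96 required (98 ≥ 96). Satisfied.
Quorum: 8 present (interested directors count toward quorum); quorum is 8. Satisfied.
Vote: the indemnification of a former officer requires three-fifths of the disinterested directors present (8 − 2 = 6). 3/5 of 6 = 3.60, rounded up to 4, so 4 affirmative votes are needed; 4 voted in favor. Satisfied.

Valid — all requirements satisfied.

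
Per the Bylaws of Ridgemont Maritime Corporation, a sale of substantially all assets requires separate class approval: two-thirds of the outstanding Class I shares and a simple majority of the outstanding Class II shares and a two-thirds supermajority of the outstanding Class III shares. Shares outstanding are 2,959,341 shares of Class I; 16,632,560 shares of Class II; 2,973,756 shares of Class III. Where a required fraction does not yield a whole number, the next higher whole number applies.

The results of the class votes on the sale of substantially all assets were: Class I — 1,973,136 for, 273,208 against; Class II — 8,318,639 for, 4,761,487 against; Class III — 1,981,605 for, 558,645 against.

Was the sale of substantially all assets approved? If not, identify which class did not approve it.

Class I: 2/3 of 2959341 = 1972894; 1,972,894 required, 1,973,136 in favor — approved.
Class II: a majority of 16632560 is 8316281; 8,316,281 required, 8,318,639 in favor — approved.
Class III: 2/3 of 2973756 = 1982504; 1,982,504 required, 1,981,605 in favor — not approved.

Not approved — the Class III shares did not give the required vote.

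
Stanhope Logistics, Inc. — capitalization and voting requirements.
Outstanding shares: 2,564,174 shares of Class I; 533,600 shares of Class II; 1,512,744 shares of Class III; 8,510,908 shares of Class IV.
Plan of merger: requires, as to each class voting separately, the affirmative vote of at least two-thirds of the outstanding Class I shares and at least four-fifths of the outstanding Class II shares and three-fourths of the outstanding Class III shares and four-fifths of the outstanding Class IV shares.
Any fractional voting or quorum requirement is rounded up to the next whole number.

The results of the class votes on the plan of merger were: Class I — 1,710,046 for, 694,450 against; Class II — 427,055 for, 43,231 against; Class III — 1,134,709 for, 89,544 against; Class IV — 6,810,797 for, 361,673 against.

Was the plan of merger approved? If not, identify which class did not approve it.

Approved — every class gave the required vote.

Class I: 2/3 of 2564174 = 1709449.33, rounded up to 1709450; 1,709,450 required, 1,710,046 in favor — approved.
Class II: 4/5 of 533600 = 426880; 426,880 required, 427,055 in favor — approved.
Class III: 3/4 of 1512744 = 1134558; 1,134,558 required, 1,134,709 in favor — approved.
Class IV: 4/5 of 8510908 = 6808726.40, rounded up to 6808727; 6,808,727 required, 6,810,797 in favor — approved.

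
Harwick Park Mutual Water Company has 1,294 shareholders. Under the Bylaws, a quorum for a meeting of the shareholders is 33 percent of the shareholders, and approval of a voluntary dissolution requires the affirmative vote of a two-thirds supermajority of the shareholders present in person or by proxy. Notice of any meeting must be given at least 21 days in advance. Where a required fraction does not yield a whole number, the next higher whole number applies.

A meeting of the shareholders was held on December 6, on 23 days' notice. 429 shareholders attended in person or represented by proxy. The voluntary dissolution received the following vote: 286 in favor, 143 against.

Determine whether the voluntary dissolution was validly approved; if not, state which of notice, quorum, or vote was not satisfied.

Notice: 23 days given; 21 required. Satisfied.
Quorum: 33% of 1,294 = 427.02, rounded up to 428; 429 present. Satisfied.
Vote: requires two-thirds of those present (429); 2/3 of 429 = 286, so 286 needed; 286 in favor. Satisfied.

Valid — all requirements satisfied.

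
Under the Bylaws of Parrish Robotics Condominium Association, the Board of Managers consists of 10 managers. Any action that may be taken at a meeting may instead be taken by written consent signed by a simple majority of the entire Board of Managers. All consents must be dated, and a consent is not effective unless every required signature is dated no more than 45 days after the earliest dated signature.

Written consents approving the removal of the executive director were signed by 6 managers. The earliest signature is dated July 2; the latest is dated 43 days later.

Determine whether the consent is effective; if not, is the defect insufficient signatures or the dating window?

Signatures required: a simple majority of 10 — a majority of 10 is 6, so 6 needed; 6 signed. Sufficient.
Dating window: the latest signature is 43 days after the earliest; the limit is 45 days. Within the window.

Effective — both the signature and dating-window requirements are satisfied.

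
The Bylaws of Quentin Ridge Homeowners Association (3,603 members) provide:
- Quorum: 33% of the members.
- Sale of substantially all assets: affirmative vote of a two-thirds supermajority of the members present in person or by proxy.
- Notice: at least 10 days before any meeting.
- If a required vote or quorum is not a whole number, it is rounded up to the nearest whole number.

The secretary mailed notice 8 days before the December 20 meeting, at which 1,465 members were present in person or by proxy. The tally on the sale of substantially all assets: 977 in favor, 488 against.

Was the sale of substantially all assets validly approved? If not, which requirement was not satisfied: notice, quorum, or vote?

Invalid — notice requirement not satisfied.

Notice: 8 days given; 10 required. Not satisfied.
Quorum: 33% of 3,603 = 1,188.99, rounded up to 1,189; 1,465 present. Satisfied.
Vote: requires two-thirds of those present (1,465); 2/3 of 1465 = 976.67, rounded up to 977, so 977 needed; 977 in favor. Satisfied.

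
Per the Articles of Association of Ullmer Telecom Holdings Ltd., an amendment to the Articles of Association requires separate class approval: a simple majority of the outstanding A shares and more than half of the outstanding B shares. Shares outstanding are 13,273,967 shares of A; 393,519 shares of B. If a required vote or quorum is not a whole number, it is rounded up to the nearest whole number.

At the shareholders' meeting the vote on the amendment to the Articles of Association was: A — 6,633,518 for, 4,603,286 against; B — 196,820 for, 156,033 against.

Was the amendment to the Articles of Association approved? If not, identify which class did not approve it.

A: a majority of 13273967 is 6636984; 6,636,984 required, 6,633,518 in favor — not approved.
B: a majority of 393519 is 196760; 196,760 required, 196,820 in favor — approved.

Not approved — the A shares did not give the required vote.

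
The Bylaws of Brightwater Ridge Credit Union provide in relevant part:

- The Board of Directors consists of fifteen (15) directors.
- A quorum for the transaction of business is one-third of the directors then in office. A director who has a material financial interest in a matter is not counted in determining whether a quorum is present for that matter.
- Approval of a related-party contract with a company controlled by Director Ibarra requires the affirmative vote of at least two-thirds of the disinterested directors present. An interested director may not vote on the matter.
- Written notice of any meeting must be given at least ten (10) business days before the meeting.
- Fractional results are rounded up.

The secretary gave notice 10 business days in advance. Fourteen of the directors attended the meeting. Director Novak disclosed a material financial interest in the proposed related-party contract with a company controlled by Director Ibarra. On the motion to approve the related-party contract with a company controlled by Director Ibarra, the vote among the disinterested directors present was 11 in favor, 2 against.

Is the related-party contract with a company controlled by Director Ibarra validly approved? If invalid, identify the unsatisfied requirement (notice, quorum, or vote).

Valid — all requirements satisfied.

Notice: 10 business days given; 10 required (10 ≥ 10). Satisfied.
Quorum: 14 present, but the 1 interested director does not count, leaving 13. Quorum is 5. Satisfied.
Vote: the related-party contract with a company controlled by Director Ibarra requires two-thirds of the disinterested directors present (14 − 1 = 13). 2/3 of 13 = 8.67, rounded up to 9, so 9 affirmative votes are needed; 11 voted in favor. Satisfied.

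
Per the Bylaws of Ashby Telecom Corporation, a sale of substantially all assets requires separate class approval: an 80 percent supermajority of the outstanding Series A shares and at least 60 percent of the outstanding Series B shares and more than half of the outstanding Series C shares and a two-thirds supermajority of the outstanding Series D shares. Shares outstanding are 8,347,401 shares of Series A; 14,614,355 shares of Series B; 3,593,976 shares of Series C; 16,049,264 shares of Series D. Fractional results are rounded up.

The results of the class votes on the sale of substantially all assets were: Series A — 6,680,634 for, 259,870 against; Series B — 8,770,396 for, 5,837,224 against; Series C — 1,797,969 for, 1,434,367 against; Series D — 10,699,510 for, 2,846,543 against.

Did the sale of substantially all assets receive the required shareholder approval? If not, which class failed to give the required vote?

Approved — every class gave the required vote.

Series A: 4/5 of 8347401 = 6677920.80, rounded up to 6677921; 6,677,921 required, 6,680,634 in favor — approved.
Series B: 3/5 of 14614355 = 8768613; 8,768,613 required, 8,770,396 in favor — approved.
Series C: a majority of 3593976 is 1796989; 1,796,989 required, 1,797,969 in favor — approved.
Series D: 2/3 of 16049264 = 10699509.33, rounded up to 10699510; 10,699,510 required, 10,699,510 in favor — approved.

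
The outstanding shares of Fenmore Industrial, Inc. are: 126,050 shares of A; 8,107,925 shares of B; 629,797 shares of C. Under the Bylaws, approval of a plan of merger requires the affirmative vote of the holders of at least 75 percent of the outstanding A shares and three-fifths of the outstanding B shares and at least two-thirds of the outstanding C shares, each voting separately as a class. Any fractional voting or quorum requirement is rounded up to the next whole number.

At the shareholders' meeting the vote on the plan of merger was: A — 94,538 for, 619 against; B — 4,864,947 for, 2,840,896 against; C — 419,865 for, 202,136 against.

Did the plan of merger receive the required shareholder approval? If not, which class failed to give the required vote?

Approved — every class gave the required vote.

A: 3/4 of 126050 = 94537.50, rounded up to 94538; 94,538 required, 94,538 in favor — approved.
B: 3/5 of 8107925 = 4864755; 4,864,755 required, 4,864,947 in favor — approved.
C: 2/3 of 629797 = 419864.67, rounded up to 419865; 419,865 required, 419,865 in favor — approved.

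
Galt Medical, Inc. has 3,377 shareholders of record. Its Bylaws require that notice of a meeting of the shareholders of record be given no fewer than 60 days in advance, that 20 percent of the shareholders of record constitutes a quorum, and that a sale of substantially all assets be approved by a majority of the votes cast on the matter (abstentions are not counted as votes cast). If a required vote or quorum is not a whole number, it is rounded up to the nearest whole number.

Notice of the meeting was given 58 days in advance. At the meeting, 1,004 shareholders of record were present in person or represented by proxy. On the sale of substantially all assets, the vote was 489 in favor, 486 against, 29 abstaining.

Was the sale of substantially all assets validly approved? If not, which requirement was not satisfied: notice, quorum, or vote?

Notice: 58 days given; 60 required. Not satisfied.
Quorum: 20% of 3,377 = 675.40, rounded up to 676; 1,004 present. Satisfied.
Vote: requires a majority of the votes cast (1,004 − 29 abstaining = 975); a majority of 975 is 488, so 488 needed; 489 in favor. Satisfied.

Invalid — notice requirement not satisfied.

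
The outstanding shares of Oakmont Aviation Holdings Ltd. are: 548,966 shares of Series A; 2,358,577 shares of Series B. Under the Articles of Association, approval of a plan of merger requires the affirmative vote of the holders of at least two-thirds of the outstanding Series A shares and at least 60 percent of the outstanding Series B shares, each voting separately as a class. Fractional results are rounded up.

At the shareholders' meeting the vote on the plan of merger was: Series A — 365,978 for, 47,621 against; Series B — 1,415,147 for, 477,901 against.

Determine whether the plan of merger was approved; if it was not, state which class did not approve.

Approved — every class gave the required vote.

Series A: 2/3 of 548966 = 365977.33, rounded up to 365978; 365,978 required, 365,978 in favor — approved.
Series B: 3/5 of 2358577 = 1415146.20, rounded up to 1415147; 1,415,147 required, 1,415,147 in favor — approved.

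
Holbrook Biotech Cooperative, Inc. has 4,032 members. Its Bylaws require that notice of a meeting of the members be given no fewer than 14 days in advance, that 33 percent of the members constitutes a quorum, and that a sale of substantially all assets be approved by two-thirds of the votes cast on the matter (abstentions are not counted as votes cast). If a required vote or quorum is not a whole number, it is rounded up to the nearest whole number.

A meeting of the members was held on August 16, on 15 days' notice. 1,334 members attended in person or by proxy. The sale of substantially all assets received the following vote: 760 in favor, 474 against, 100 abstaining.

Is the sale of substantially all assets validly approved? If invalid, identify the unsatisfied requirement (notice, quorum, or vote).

Notice: 15 days given; 14 required. Satisfied.
Quorum: 33% of 4,032 = 1,330.56, rounded up to 1,331; 1,334 present. Satisfied.
Vote: requires two-thirds of the votes cast (1,334 − 100 abstaining = 1,234); 2/3 of 1234 = 822.67, rounded up to 823, so 823 needed; 760 in favor. Not satisfied.

Invalid — vote requirement not satisfied.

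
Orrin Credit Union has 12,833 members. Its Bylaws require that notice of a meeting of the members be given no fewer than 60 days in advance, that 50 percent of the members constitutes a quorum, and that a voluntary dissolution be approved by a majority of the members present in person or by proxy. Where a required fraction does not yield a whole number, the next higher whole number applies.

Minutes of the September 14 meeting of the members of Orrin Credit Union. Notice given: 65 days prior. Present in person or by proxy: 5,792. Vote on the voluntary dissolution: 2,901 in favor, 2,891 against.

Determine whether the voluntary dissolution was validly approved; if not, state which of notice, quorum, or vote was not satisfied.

Notice: 65 days given; 60 required. Satisfied.
Quorum: 50% of 12,833 = 6,416.50, rounded up to 6,417; 5,792 present. Not satisfied.
Vote: requires a majority of those present (5,792); a majority of 5792 is 2897, so 2,897 needed; 2,901 in favor. Satisfied.

Invalid — quorum requirement not satisfied.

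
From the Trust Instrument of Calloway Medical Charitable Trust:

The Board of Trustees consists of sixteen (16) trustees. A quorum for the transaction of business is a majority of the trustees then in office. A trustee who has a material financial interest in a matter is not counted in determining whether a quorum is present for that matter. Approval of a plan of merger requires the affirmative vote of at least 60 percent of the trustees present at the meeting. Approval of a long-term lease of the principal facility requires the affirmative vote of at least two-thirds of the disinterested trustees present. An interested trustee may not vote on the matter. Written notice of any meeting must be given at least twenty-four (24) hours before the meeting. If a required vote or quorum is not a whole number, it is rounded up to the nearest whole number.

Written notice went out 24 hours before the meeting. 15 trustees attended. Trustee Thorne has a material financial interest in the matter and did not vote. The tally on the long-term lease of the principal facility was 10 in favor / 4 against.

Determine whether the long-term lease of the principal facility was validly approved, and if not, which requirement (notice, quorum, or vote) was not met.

Notice: 24 hours given; 24 required (24 ≥ 24). Satisfied.
Quorum: 15 present, but the 1 interested trustee does not count, leaving 14. Quorum is 9. Satisfied.
Vote: the long-term lease of the principal facility requires two-thirds of the disinterested trustees present (15 − 1 = 14). 2/3 of 14 = 9.33, rounded up to 10, so 10 affirmative votes are needed; 10 voted in favor. Satisfied.

Valid — all requirements satisfied.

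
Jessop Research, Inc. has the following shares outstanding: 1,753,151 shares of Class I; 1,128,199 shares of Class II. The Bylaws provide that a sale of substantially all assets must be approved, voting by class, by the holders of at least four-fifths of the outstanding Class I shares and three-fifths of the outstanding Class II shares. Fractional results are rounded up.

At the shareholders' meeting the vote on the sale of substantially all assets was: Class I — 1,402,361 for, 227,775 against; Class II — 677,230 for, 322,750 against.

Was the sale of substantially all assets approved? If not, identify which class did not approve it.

Not approved — the Class I shares did not give the required vote.

Class I: 4/5 of 1753151 = 1402520.80, rounded up to 1402521; 1,402,521 required, 1,402,361 in favor — not approved.
Class II: 3/5 of 1128199 = 676919.40, rounded up to 676920; 676,920 required, 677,230 in favor — approved.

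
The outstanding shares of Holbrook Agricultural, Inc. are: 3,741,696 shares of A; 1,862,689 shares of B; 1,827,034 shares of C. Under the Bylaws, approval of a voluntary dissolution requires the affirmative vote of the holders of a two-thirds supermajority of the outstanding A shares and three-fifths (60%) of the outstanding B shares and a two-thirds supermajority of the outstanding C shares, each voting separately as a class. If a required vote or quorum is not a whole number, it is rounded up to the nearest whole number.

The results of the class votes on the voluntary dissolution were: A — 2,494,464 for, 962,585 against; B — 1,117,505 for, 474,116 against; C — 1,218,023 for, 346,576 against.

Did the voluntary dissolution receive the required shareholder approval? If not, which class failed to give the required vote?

A: 2/3 of 3741696 = 2494464; 2,494,464 required, 2,494,464 in favor — approved.
B: 3/5 of 1862689 = 1117613.40, rounded up to 1117614; 1,117,614 required, 1,117,505 in favor — not approved.
C: 2/3 of 1827034 = 1218022.67, rounded up to 1218023; 1,218,023 required, 1,218,023 in favor — approved.

Not approved — the B shares did not give the required vote.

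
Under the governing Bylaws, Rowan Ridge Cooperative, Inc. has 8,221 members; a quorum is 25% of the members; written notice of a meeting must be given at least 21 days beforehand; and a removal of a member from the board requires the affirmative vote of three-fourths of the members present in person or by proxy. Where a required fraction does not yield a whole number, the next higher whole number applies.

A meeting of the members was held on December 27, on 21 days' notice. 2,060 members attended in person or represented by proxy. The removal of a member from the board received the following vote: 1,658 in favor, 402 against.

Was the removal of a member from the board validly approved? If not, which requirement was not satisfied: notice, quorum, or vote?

Notice: 21 days given; 21 required. Satisfied.
Quorum: 25% of 8,221 = 2,055.25, rounded up to 2,056; 2,060 present. Satisfied.
Vote: requires three-fourths of those present (2,060); 3/4 of 2060 = 1545, so 1,545 needed; 1,658 in favor. Satisfied.

Valid — all requirements satisfied.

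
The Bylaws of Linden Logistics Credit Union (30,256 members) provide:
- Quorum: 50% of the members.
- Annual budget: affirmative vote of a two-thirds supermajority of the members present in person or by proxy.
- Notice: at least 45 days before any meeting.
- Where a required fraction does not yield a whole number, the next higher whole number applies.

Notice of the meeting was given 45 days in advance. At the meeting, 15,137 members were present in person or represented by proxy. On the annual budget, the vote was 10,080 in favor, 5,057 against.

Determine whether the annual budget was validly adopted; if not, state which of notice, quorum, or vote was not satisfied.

Invalid — vote requirement not satisfied.

Notice: 45 days given; 45 required. Satisfied.
Quorum: 50% of 30,256 = 15,128; 15,137 present. Satisfied.
Vote: requires two-thirds of those present (15,137); 2/3 of 15137 = 10091.33, rounded up to 10092, so 10,092 needed; 10,080 in favor. Not satisfied.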